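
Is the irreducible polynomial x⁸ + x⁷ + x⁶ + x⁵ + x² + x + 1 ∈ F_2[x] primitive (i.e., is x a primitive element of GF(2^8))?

Yes

Write f(x) = x⁸ + x⁷ + x⁶ + x⁵ + x² + x + 1.
|GF(2^8)^×| = 2^8 − 1 = 255. Prime factorization: 255 = 3·5·17.
f is primitive ⇔ x has order 255 in GF(2)[x]/(f), i.e. x^(255/q) ≠ 1 for each prime q | 255.
x^(85) mod f = x⁷ + x² + 1.
x^(51) mod f = x⁶ + x⁵ + x⁴ + x³ + x² + x.
x^(15) mod f = x⁷ + x⁶ + x³ + x² + 1.
None equal 1, so x has full order 255; f is primitive.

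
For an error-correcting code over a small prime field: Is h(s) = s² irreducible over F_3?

No

Check for roots in F_3: h(0) = 0 → root; h(1) = 1; h(2) = 1.
h(0) = 0, so (s) divides h(s); h is reducible.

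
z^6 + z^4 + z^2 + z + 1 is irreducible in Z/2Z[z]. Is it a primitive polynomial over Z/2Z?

No

Write f(z) = z^6 + z^4 + z^2 + z + 1.
|GF(2^6)^×| = 2^6 − 1 = 63. Prime factorization: 63 = 3^2·7.
f is primitive ⇔ z has order 63 in GF(2)[z]/(f), i.e. z^(63/q) ≠ 1 for each prime q | 63.
z^(21) mod f = 1
z^(9) mod f = z^4 + z^2 + z.
Since z^(21) = 1, the order of z divides 21 < 63; not primitive.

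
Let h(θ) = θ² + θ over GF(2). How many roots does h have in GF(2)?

2

Evaluate at each of the 2 elements of GF(2):
h(0) = 0 → root; h(1) = 0 → root.
Roots: {0, 1}.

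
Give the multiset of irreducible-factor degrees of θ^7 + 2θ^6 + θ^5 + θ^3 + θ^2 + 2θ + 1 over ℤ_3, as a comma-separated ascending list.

1, 2, 4

Write h(θ) = θ^7 + 2θ^6 + θ^5 + θ^3 + θ^2 + 2θ + 1.
Roots in ℤ_3: h(0) = 1; h(1) = 0 → root; h(2) = 2.
Linear factors from roots: (θ + 2).
Complete factorization: h(θ) = (θ + 2)·(θ^2 + 2θ + 2)·(θ^4 + θ^3 + 2θ + 1).
Factor degrees with multiplicity: 1 + 2 + 4 = 7.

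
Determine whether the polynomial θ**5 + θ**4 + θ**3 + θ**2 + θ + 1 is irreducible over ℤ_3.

No

Write f(θ) = θ**5 + θ**4 + θ**3 + θ**2 + θ + 1.
Check for roots in ℤ_3: f(0) = 1; f(1) = 0 → root; f(2) = 0 → root.
f(1) = 0, so (θ − 1) divides f(θ); f is reducible.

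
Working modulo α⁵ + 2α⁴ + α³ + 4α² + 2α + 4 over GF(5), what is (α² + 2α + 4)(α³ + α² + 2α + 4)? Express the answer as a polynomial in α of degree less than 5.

α^4 + 2α^3 + 3α^2 + 4α + 2

Multiply in GF(5)[α]: (α² + 2α + 4)·(α³ + α² + 2α + 4) = α⁵ + 3α⁴ + 3α³ + 2α² + α + 1.
Reduce using α⁵ ≡ 3α⁴ + 4α³ + α² + 3α + 1 (mod α⁵ + 2α⁴ + α³ + 4α² + 2α + 4).
Reduced: α⁴ + 2α³ + 3α² + 4α + 2.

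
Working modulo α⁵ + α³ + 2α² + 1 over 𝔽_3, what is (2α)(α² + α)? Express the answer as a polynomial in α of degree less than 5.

2α^3 + 2α^2

Multiply in 𝔽_3[α]: (2α)·(α² + α) = 2α³ + 2α².
Reduced: 2α³ + 2α².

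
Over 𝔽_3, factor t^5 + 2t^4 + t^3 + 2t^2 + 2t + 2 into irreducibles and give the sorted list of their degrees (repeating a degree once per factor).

Write f(t) = t^5 + 2t^4 + t^3 + 2t^2 + 2t + 2.
Roots in 𝔽_3: f(0) = 2; f(1) = 1; f(2) = 2.
Complete factorization: f(t) = (t^5 + 2t^4 + t^3 + 2t^2 + 2t + 2).
Factor degrees with multiplicity: 5 = 5.

5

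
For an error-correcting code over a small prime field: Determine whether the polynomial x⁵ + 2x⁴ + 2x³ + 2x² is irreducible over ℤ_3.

No

Write h(x) = x⁵ + 2x⁴ + 2x³ + 2x².
Check for roots in ℤ_3: h(0) = 0 → root; h(1) = 1; h(2) = 1.
h(0) = 0, so (x) divides h(x); h is reducible.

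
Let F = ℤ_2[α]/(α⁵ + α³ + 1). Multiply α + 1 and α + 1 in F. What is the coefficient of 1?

Multiply in ℤ_2[α]: (α + 1)·(α + 1) = α² + 1.
Reduced: α² + 1.

1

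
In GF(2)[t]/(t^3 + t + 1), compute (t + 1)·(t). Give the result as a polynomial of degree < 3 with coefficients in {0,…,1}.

t^2 + t

Multiply in GF(2)[t]: (t + 1)·(t) = t^2 + t.
Reduced: t^2 + t.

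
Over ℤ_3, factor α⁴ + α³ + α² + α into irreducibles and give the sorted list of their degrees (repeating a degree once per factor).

1, 1, 2

Write g(α) = α⁴ + α³ + α² + α.
Roots in ℤ_3: g(0) = 0 → root; g(1) = 1; g(2) = 0 → root.
Linear factors from roots: (α), (α + 1).
Complete factorization: g(α) = (α)·(α + 1)·(α² + 1).
Factor degrees with multiplicity: 1 + 1 + 2 = 4.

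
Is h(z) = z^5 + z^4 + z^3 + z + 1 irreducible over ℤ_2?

Yes

Check for roots in ℤ_2: h(0) = 1; h(1) = 1.
No roots, so no linear factors.
Monic irreducibles of degree 2 over GF(2): z^2 + z + 1.
None of them divide h (all give nonzero remainder).
No irreducible factor of degree ≤ 2 exists, so h is irreducible over GF(2).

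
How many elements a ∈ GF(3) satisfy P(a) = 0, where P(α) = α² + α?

2

Evaluate at each of the 3 elements of GF(3):
P(0) = 0 → root; P(1) = 2; P(2) = 0 → root.
Roots: {0, 2}.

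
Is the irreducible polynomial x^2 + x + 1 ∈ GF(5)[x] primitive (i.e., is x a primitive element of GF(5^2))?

Write f(x) = x^2 + x + 1.
|GF(5^2)^×| = 5^2 − 1 = 24. Prime factorization: 24 = 2^3·3.
f is primitive ⇔ x has order 24 in GF(5)[x]/(f), i.e. x^(24/q) ≠ 1 for each prime q | 24.
x^(12) mod f = 1
x^(8) mod f = 4x + 4.
Since x^(12) = 1, the order of x divides 12 < 24; not primitive.

No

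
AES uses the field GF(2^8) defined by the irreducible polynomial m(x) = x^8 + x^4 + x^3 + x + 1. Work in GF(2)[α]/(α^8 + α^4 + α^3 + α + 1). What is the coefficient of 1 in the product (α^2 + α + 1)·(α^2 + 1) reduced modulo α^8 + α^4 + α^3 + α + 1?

Multiply in GF(2)[α]: (α^2 + α + 1)·(α^2 + 1) = α^4 + α^3 + α + 1.
Reduced: α^4 + α^3 + α + 1.

1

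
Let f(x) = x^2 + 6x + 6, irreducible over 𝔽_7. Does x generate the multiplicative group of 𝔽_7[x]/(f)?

No

|GF(7^2)^×| = 7^2 − 1 = 48. Prime factorization: 48 = 2^4·3.
f is primitive ⇔ x has order 48 in GF(7)[x]/(f), i.e. x^(48/q) ≠ 1 for each prime q | 48.
x^(24) mod f = 6.
x^(16) mod f = 1
Since x^(16) = 1, the order of x divides 16 < 48; not primitive.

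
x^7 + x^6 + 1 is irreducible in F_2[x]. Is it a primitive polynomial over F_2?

Write f(x) = x^7 + x^6 + 1.
|GF(2^7)^×| = 2^7 − 1 = 127. Prime factorization: 127 = 127.
f is primitive ⇔ x has order 127 in GF(2)[x]/(f), i.e. x^(127/q) ≠ 1 for each prime q | 127.
x^(1) mod f = x.
None equal 1, so x has full order 127; f is primitive.

Yes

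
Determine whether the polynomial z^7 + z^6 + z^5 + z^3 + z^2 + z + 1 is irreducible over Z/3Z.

Yes

Write m(z) = z^7 + z^6 + z^5 + z^3 + z^2 + z + 1.
Check for roots in Z/3Z: m(0) = 1; m(1) = 1; m(2) = 2.
No roots, so no linear factors.
Monic irreducibles of degree 2 over GF(3): z^2 + 1, z^2 + z + 2, z^2 + 2z + 2.
None of them divide m (all give nonzero remainder).
Degree-3 irreducible divisors: test the 8 monic irreducibles of degree 3 over GF(3).
None of them divide m (all give nonzero remainder).
No irreducible factor of degree ≤ 3 exists, so m is irreducible over GF(3).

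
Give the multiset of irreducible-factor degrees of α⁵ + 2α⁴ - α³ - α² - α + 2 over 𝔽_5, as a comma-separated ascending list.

2, 3

Write f(α) = α⁵ + 2α⁴ - α³ - α² - α + 2.
Roots in 𝔽_5: f(0) = 2; f(1) = 2; f(2) = 2; f(3) = 3; f(4) = 4.
Complete factorization: f(α) = (α² - α + 1)·(α³ - 2α² + α + 2).
Factor degrees with multiplicity: 2 + 3 = 5.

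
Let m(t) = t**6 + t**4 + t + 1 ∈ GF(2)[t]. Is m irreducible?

Check for roots in GF(2): m(0) = 1; m(1) = 0 → root.
m(1) = 0, so (t − 1) divides m(t); m is reducible.

No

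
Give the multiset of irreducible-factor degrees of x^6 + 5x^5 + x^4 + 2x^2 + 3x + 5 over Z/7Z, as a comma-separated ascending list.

1, 2, 3

Write g(x) = x^6 + 5x^5 + x^4 + 2x^2 + 3x + 5.
Linear factors from roots: (x + 5).
Complete factorization: g(x) = (x + 5)·(x^2 + 6x + 3)·(x^3 + x^2 + 6x + 5).
Factor degrees with multiplicity: 1 + 2 + 3 = 6.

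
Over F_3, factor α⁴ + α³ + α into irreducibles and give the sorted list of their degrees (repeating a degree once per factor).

1, 1, 2

Write g(α) = α⁴ + α³ + α.
Roots in F_3: g(0) = 0 → root; g(1) = 0 → root; g(2) = 2.
Linear factors from roots: (α), (α + 2).
Complete factorization: g(α) = (α)·(α + 2)·(α² + 2α + 2).
Factor degrees with multiplicity: 1 + 1 + 2 = 4.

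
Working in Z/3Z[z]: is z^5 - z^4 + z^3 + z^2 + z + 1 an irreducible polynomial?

Yes

Write P(z) = z^5 - z^4 + z^3 + z^2 + z + 1.
Check for roots in Z/3Z: P(0) = 1; P(1) = 1; P(2) = 1.
No roots, so no linear factors.
Monic irreducibles of degree 2 over GF(3): z^2 + 1, z^2 + z - 1, z^2 - z - 1.
None of them divide P (all give nonzero remainder).
No irreducible factor of degree ≤ 2 exists, so P is irreducible over GF(3).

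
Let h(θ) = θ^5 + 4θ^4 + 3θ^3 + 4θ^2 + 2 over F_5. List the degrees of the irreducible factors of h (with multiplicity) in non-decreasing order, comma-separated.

5

Roots in F_5: h(0) = 2; h(1) = 4; h(2) = 3; h(3) = 1; h(4) = 1.
Complete factorization: h(θ) = (θ^5 + 4θ^4 + 3θ^3 + 4θ^2 + 2).
Factor degrees with multiplicity: 5 = 5.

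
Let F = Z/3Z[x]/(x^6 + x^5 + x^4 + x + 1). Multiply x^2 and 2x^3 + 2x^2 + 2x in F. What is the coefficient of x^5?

Multiply in Z/3Z[x]: (x^2)·(2x^3 + 2x^2 + 2x) = 2x^5 + 2x^4 + 2x^3.
Reduced: 2x^5 + 2x^4 + 2x^3.

2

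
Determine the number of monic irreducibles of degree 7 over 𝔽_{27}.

x^(27^7) − x is the product of all monic irreducibles of degree dividing 7; Möbius inversion gives N = (1/7) Σ μ(7/d)·27^d.
Divisors of 7: 1, 7; μ(7/d) for each: -1, 1.
Σ = − 27^1 + 27^7 = 10460353176.
N = 10460353176/7 = 1494336168.

1494336168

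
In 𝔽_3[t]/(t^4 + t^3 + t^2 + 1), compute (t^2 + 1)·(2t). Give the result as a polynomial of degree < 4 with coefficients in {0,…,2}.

Multiply in 𝔽_3[t]: (t^2 + 1)·(2t) = 2t^3 + 2t.
Reduced: 2t^3 + 2t.

2t^3 + 2t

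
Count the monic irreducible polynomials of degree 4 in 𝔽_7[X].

The number of monic irreducibles of degree 4 over GF(7) is (1/4)·Σ_{d∣4} μ(4/d) 7^d.
Divisors of 4: 1, 2, 4; μ(4/d) for each: 0, -1, 1.
Σ = − 7^2 + 7^4 = 2352.
N = 2352/4 = 588.

588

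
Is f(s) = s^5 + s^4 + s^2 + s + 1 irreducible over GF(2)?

Check for roots in GF(2): f(0) = 1; f(1) = 1.
No roots, so no linear factors.
Monic irreducibles of degree 2 over GF(2): s^2 + s + 1.
None of them divide f (all give nonzero remainder).
No irreducible factor of degree ≤ 2 exists, so f is irreducible over GF(2).

Yes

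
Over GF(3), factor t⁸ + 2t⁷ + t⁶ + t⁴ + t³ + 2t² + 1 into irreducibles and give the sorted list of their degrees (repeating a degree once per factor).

1, 1, 1, 1, 2, 2

Write g(t) = t⁸ + 2t⁷ + t⁶ + t⁴ + t³ + 2t² + 1.
Roots in GF(3): g(0) = 1; g(1) = 0 → root; g(2) = 0 → root.
Linear factors from roots: (t + 2), (t + 1).
Complete factorization: g(t) = (t + 1)·(t + 2)^3·(t² + 1)·(t² + t + 2).
Factor degrees with multiplicity: 1 + 1 + 1 + 1 + 2 + 2 = 8.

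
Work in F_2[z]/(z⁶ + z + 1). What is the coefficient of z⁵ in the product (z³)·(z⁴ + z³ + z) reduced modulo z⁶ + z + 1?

0

Multiply in F_2[z]: (z³)·(z⁴ + z³ + z) = z⁷ + z⁶ + z⁴.
Reduce using z⁶ ≡ z + 1 (mod z⁶ + z + 1).
Reduced: z⁴ + z² + 1.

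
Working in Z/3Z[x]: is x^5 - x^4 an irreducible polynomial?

No

Write P(x) = x^5 - x^4.
Check for roots in Z/3Z: P(0) = 0 → root; P(1) = 0 → root; P(2) = 1.
P(0) = 0, so (x) divides P(x); P is reducible.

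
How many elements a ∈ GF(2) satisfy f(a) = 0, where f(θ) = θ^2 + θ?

Evaluate at each of the 2 elements of GF(2):
f(0) = 0 → root; f(1) = 0 → root.
Roots: {0, 1}.

2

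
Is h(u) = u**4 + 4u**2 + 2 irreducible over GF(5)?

Check for roots in GF(5): h(0) = 2; h(1) = 2; h(2) = 4; h(3) = 4; h(4) = 2.
No roots, so no linear factors.
Degree-2 irreducible divisors: test the 10 monic irreducibles of degree 2 over GF(5).
None of them divide h (all give nonzero remainder).
No irreducible factor of degree ≤ 2 exists, so h is irreducible over GF(5).

Yes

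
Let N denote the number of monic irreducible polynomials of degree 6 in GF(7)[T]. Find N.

19544

Gauss's count: N_{7}(6) = (1/6) Σ_{d|6} μ(6/d)·7^d.
Divisors of 6: 1, 2, 3, 6; μ(6/d) for each: 1, -1, -1, 1.
Σ = 7^1 − 7^2 − 7^3 + 7^6 = 117264.
N = 117264/6 = 19544.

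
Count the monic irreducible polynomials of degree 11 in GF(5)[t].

x^(5^11) − x is the product of all monic irreducibles of degree dividing 11; Möbius inversion gives N = (1/11) Σ μ(11/d)·5^d.
Divisors of 11: 1, 11; μ(11/d) for each: -1, 1.
Σ = − 5^1 + 5^11 = 48828120.
N = 48828120/11 = 4438920.

4438920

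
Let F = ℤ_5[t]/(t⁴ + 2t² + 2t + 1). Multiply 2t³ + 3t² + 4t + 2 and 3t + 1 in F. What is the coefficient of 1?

Multiply in ℤ_5[t]: (2t³ + 3t² + 4t + 2)·(3t + 1) = t⁴ + t³ + 2.
Reduce using t⁴ ≡ 3t² + 3t + 4 (mod t⁴ + 2t² + 2t + 1).
Reduced: t³ + 3t² + 3t + 1.

1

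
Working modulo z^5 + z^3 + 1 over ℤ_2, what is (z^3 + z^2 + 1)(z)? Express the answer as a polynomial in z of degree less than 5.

z^4 + z^3 + z

Multiply in ℤ_2[z]: (z^3 + z^2 + 1)·(z) = z^4 + z^3 + z.
Reduced: z^4 + z^3 + z.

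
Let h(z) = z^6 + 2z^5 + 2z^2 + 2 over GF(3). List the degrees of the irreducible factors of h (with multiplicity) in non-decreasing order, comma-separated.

1, 1, 1, 1, 2

Roots in GF(3): h(0) = 2; h(1) = 1; h(2) = 0 → root.
Linear factors from roots: (z + 1).
Complete factorization: h(z) = (z + 1)^4·(z^2 + z + 2).
Factor degrees with multiplicity: 1 + 1 + 1 + 1 + 2 = 6.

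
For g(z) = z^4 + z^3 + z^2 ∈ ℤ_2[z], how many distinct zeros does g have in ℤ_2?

Evaluate at each of the 2 elements of ℤ_2:
g(0) = 0 → root; g(1) = 1.
Roots: {0}.

1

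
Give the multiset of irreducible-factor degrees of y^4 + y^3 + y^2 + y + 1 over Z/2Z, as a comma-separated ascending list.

Write f(y) = y^4 + y^3 + y^2 + y + 1.
Roots in Z/2Z: f(0) = 1; f(1) = 1.
Complete factorization: f(y) = (y^4 + y^3 + y^2 + y + 1).
Factor degrees with multiplicity: 4 = 4.

4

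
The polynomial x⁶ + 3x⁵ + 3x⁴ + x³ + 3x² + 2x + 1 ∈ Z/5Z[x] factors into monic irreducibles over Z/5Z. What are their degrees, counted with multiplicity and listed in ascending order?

Write h(x) = x⁶ + 3x⁵ + 3x⁴ + x³ + 3x² + 2x + 1.
Roots in Z/5Z: h(0) = 1; h(1) = 4; h(2) = 3; h(3) = 2; h(4) = 2.
Complete factorization: h(x) = (x⁶ + 3x⁵ + 3x⁴ + x³ + 3x² + 2x + 1).
Factor degrees with multiplicity: 6 = 6.

6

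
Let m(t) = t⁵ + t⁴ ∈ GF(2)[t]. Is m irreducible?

No

Check for roots in GF(2): m(0) = 0 → root; m(1) = 0 → root.
m(0) = 0, so (t) divides m(t); m is reducible.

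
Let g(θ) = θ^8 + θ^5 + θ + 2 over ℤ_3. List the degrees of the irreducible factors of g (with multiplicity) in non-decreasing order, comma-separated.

2, 2, 4

Roots in ℤ_3: g(0) = 2; g(1) = 2; g(2) = 1.
Complete factorization: g(θ) = (θ^2 + θ + 2)·(θ^2 + 2θ + 2)·(θ^4 + θ + 2).
Factor degrees with multiplicity: 2 + 2 + 4 = 8.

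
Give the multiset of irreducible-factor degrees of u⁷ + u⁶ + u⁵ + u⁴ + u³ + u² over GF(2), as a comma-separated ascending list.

Write g(u) = u⁷ + u⁶ + u⁵ + u⁴ + u³ + u².
Roots in GF(2): g(0) = 0 → root; g(1) = 0 → root.
Linear factors from roots: (u), (u + 1).
Complete factorization: g(u) = (u + 1)·(u)^2·(u² + u + 1)^2.
Factor degrees with multiplicity: 1 + 1 + 1 + 2 + 2 = 7.

1, 1, 1, 2, 2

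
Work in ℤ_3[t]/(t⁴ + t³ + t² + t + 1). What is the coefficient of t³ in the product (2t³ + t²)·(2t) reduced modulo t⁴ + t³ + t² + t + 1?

Multiply in ℤ_3[t]: (2t³ + t²)·(2t) = t⁴ + 2t³.
Reduce using t⁴ ≡ 2t³ + 2t² + 2t + 2 (mod t⁴ + t³ + t² + t + 1).
Reduced: t³ + 2t² + 2t + 2.

1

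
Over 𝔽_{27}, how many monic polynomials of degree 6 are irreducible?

64566684

Gauss's count: N_{27}(6) = (1/6) Σ_{d|6} μ(6/d)·27^d.
Divisors of 6: 1, 2, 3, 6; μ(6/d) for each: 1, -1, -1, 1.
Σ = 27^1 − 27^2 − 27^3 + 27^6 = 387400104.
N = 387400104/6 = 64566684.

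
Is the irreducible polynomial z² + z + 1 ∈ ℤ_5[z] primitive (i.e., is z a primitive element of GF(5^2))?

Write f(z) = z² + z + 1.
|GF(5^2)^×| = 5^2 − 1 = 24. Prime factorization: 24 = 2^3·3.
f is primitive ⇔ z has order 24 in GF(5)[z]/(f), i.e. z^(24/q) ≠ 1 for each prime q | 24.
z^(12) mod f = 1
z^(8) mod f = 4z + 4.
Since z^(12) = 1, the order of z divides 12 < 24; not primitive.

No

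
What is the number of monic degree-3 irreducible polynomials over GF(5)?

40

By the necklace-counting formula, N_5(3) = (1/3) Σ_{d|3} μ(3/d)·5^d.
Divisors of 3: 1, 3; μ(3/d) for each: -1, 1.
Σ = − 5^1 + 5^3 = 120.
N = 120/3 = 40.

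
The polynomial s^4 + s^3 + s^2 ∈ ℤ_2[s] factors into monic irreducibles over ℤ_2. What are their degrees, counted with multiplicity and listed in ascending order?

Write g(s) = s^4 + s^3 + s^2.
Roots in ℤ_2: g(0) = 0 → root; g(1) = 1.
Linear factors from roots: (s).
Complete factorization: g(s) = (s)^2·(s^2 + s + 1).
Factor degrees with multiplicity: 1 + 1 + 2 = 4.

1, 1, 2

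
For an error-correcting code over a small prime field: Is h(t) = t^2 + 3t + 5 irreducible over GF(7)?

Check for roots in GF(7): h(0) = 5; h(1) = 2; h(2) = 1; h(3) = 2; h(4) = 5; h(5) = 3; h(6) = 3.
No roots. A degree-2 polynomial over a field with no linear factor is irreducible.

Yes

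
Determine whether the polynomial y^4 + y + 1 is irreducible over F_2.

Yes

Write g(y) = y^4 + y + 1.
Check for roots in F_2: g(0) = 1; g(1) = 1.
No roots, so no linear factors.
Monic irreducibles of degree 2 over GF(2): y^2 + y + 1.
None of them divide g (all give nonzero remainder).
No irreducible factor of degree ≤ 2 exists, so g is irreducible over GF(2).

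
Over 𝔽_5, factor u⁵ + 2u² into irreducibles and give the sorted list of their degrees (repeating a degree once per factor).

1, 1, 1, 2

Write g(u) = u⁵ + 2u².
Roots in 𝔽_5: g(0) = 0 → root; g(1) = 3; g(2) = 0 → root; g(3) = 1; g(4) = 1.
Linear factors from roots: (u), (u - 2).
Complete factorization: g(u) = (u - 2)·(u)^2·(u² + 2u - 1).
Factor degrees with multiplicity: 1 + 1 + 1 + 2 = 5.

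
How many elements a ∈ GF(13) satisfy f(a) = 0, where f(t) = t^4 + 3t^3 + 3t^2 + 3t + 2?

Evaluate at each of the 13 elements of GF(13):
f(0) = 2; f(1) = 12; f(2) = 8; f(3) = 5; f(4) = 3; f(5) = 0 → root; f(6) = 5; f(7) = 12; f(8) = 0 → root; f(9) = 11; f(10) = 7; f(11) = 0 → root; f(12) = 0 → root.
Roots: {5, 8, 11, 12}.

4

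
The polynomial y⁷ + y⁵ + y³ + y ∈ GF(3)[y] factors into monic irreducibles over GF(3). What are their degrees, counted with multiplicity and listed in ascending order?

1, 2, 2, 2

Write f(y) = y⁷ + y⁵ + y³ + y.
Roots in GF(3): f(0) = 0 → root; f(1) = 1; f(2) = 2.
Linear factors from roots: (y).
Complete factorization: f(y) = (y)·(y² + 1)·(y² + y - 1)·(y² - y - 1).
Factor degrees with multiplicity: 1 + 2 + 2 + 2 = 7.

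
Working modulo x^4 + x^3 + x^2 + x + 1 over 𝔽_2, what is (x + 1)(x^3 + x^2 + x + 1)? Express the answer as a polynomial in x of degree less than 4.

x^3 + x^2 + x

Multiply in 𝔽_2[x]: (x + 1)·(x^3 + x^2 + x + 1) = x^4 + 1.
Reduce using x^4 ≡ x^3 + x^2 + x + 1 (mod x^4 + x^3 + x^2 + x + 1).
Reduced: x^3 + x^2 + x.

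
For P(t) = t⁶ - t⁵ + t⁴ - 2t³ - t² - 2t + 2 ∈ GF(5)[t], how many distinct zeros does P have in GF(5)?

1

Evaluate at each of the 5 elements of GF(5):
P(0) = 2; P(1) = 3; P(2) = 1; P(3) = 0 → root; P(4) = 3.
Roots: {3}.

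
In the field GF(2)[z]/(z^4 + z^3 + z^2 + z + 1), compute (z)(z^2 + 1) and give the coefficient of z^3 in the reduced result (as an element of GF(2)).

1

Multiply in GF(2)[z]: (z)·(z^2 + 1) = z^3 + z.
Reduced: z^3 + z.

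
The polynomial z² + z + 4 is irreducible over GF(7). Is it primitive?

No

Write f(z) = z² + z + 4.
|GF(7^2)^×| = 7^2 − 1 = 48. Prime factorization: 48 = 2^4·3.
f is primitive ⇔ z has order 48 in GF(7)[z]/(f), i.e. z^(48/q) ≠ 1 for each prime q | 48.
z^(24) mod f = 1
z^(16) mod f = 2.
Since z^(24) = 1, the order of z divides 24 < 48; not primitive.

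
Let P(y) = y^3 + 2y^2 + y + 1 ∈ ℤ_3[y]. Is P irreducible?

Yes

Check for roots in ℤ_3: P(0) = 1; P(1) = 2; P(2) = 1.
No roots. A degree-3 polynomial over a field with no linear factor is irreducible.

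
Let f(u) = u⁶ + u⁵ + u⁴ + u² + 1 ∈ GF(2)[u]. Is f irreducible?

Check for roots in GF(2): f(0) = 1; f(1) = 1.
No roots, so no linear factors.
Monic irreducibles of degree 2 over GF(2): u² + u + 1.
None of them divide f (all give nonzero remainder).
Monic irreducibles of degree 3 over GF(2): u³ + u + 1, u³ + u² + 1.
None of them divide f (all give nonzero remainder).
No irreducible factor of degree ≤ 3 exists, so f is irreducible over GF(2).

Yes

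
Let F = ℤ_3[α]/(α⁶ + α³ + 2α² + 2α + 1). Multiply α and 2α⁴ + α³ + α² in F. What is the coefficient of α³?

1

Multiply in ℤ_3[α]: (α)·(2α⁴ + α³ + α²) = 2α⁵ + α⁴ + α³.
Reduced: 2α⁵ + α⁴ + α³.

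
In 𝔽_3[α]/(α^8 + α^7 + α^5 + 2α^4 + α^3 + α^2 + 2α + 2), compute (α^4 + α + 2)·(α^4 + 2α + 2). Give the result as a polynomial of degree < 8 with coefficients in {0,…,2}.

2α^7 + 2α^5 + 2α^4 + 2α^3 + α^2 + α + 2

Multiply in 𝔽_3[α]: (α^4 + α + 2)·(α^4 + 2α + 2) = α^8 + α^4 + 2α^2 + 1.
Reduce using α^8 ≡ 2α^7 + 2α^5 + α^4 + 2α^3 + 2α^2 + α + 1 (mod α^8 + α^7 + α^5 + 2α^4 + α^3 + α^2 + 2α + 2).
Reduced: 2α^7 + 2α^5 + 2α^4 + 2α^3 + α^2 + α + 2.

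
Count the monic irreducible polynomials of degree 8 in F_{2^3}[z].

2096640

Gauss's count: N_{8}(8) = (1/8) Σ_{d|8} μ(8/d)·8^d.
Divisors of 8: 1, 2, 4, 8; μ(8/d) for each: 0, 0, -1, 1.
Σ = − 8^4 + 8^8 = 16773120.
N = 16773120/8 = 2096640.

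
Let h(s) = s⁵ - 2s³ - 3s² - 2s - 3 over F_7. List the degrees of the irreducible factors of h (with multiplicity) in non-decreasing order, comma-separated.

5

Complete factorization: h(s) = (s⁵ - 2s³ - 3s² - 2s - 3).
Factor degrees with multiplicity: 5 = 5.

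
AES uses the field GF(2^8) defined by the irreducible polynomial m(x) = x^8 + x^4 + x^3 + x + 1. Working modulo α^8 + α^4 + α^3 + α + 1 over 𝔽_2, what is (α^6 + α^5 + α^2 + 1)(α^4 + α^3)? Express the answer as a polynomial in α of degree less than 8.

Multiply in 𝔽_2[α]: (α^6 + α^5 + α^2 + 1)·(α^4 + α^3) = α^10 + α^8 + α^6 + α^5 + α^4 + α^3.
Reduce using α^8 ≡ α^4 + α^3 + α + 1 (mod α^8 + α^4 + α^3 + α + 1).
Reduced: α^3 + α^2 + α + 1.

α^3 + α^2 + α + 1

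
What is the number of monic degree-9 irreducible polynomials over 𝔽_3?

By the necklace-counting formula, N_3(9) = (1/9) Σ_{d|9} μ(9/d)·3^d.
Divisors of 9: 1, 3, 9; μ(9/d) for each: 0, -1, 1.
Σ = − 3^3 + 3^9 = 19656.
N = 19656/9 = 2184.

2184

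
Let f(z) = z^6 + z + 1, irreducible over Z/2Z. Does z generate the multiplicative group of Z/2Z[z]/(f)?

Yes

|GF(2^6)^×| = 2^6 − 1 = 63. Prime factorization: 63 = 3^2·7.
f is primitive ⇔ z has order 63 in GF(2)[z]/(f), i.e. z^(63/q) ≠ 1 for each prime q | 63.
z^(21) mod f = z^5 + z^4 + z^3 + z + 1.
z^(9) mod f = z^4 + z^3.
None equal 1, so z has full order 63; f is primitive.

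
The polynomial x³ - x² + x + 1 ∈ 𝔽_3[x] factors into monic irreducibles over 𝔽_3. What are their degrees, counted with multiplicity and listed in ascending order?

3

Write h(x) = x³ - x² + x + 1.
Roots in 𝔽_3: h(0) = 1; h(1) = 2; h(2) = 1.
Complete factorization: h(x) = (x³ - x² + x + 1).
Factor degrees with multiplicity: 3 = 3.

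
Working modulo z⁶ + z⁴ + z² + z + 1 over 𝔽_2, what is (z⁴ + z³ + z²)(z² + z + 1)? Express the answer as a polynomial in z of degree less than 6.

Multiply in 𝔽_2[z]: (z⁴ + z³ + z²)·(z² + z + 1) = z⁶ + z⁴ + z².
Reduce using z⁶ ≡ z⁴ + z² + z + 1 (mod z⁶ + z⁴ + z² + z + 1).
Reduced: z + 1.

z + 1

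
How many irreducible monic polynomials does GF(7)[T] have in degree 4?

588

Gauss's count: N_{7}(4) = (1/4) Σ_{d|4} μ(4/d)·7^d.
Divisors of 4: 1, 2, 4; μ(4/d) for each: 0, -1, 1.
Σ = − 7^2 + 7^4 = 2352.
N = 2352/4 = 588.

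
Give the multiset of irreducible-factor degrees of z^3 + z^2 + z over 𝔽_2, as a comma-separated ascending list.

1, 2

Write g(z) = z^3 + z^2 + z.
Roots in 𝔽_2: g(0) = 0 → root; g(1) = 1.
Linear factors from roots: (z).
Complete factorization: g(z) = (z)·(z^2 + z + 1).
Factor degrees with multiplicity: 1 + 2 = 3.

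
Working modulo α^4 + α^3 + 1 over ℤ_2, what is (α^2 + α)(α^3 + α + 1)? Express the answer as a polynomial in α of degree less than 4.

Multiply in ℤ_2[α]: (α^2 + α)·(α^3 + α + 1) = α^5 + α^4 + α^3 + α.
Reduce using α^4 ≡ α^3 + 1 (mod α^4 + α^3 + 1).
Reduced: α^3.

α^3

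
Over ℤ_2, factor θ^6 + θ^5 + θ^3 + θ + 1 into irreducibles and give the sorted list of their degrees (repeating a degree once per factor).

2, 2, 2

Write g(θ) = θ^6 + θ^5 + θ^3 + θ + 1.
Roots in ℤ_2: g(0) = 1; g(1) = 1.
Complete factorization: g(θ) = (θ^2 + θ + 1)^3.
Factor degrees with multiplicity: 2 + 2 + 2 = 6.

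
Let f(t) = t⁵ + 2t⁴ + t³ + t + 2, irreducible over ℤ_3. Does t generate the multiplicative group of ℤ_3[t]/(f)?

|GF(3^5)^×| = 3^5 − 1 = 242. Prime factorization: 242 = 2·11^2.
f is primitive ⇔ t has order 242 in GF(3)[t]/(f), i.e. t^(242/q) ≠ 1 for each prime q | 242.
t^(121) mod f = 1
t^(22) mod f = t⁴ + t³ + t² + 1.
Since t^(121) = 1, the order of t divides 121 < 242; not primitive.

No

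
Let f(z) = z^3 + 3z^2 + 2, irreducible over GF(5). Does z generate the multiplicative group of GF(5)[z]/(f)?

|GF(5^3)^×| = 5^3 − 1 = 124. Prime factorization: 124 = 2^2·31.
f is primitive ⇔ z has order 124 in GF(5)[z]/(f), i.e. z^(124/q) ≠ 1 for each prime q | 124.
z^(62) mod f = 4.
z^(4) mod f = 4z^2 + 3z + 1.
None equal 1, so z has full order 124; f is primitive.

Yes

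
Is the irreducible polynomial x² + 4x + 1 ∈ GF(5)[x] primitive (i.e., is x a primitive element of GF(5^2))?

No

Write f(x) = x² + 4x + 1.
|GF(5^2)^×| = 5^2 − 1 = 24. Prime factorization: 24 = 2^3·3.
f is primitive ⇔ x has order 24 in GF(5)[x]/(f), i.e. x^(24/q) ≠ 1 for each prime q | 24.
x^(12) mod f = 1
x^(8) mod f = x + 4.
Since x^(12) = 1, the order of x divides 12 < 24; not primitive.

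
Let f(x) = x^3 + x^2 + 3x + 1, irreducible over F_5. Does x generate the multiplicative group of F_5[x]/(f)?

|GF(5^3)^×| = 5^3 − 1 = 124. Prime factorization: 124 = 2^2·31.
f is primitive ⇔ x has order 124 in GF(5)[x]/(f), i.e. x^(124/q) ≠ 1 for each prime q | 124.
x^(62) mod f = 1
x^(4) mod f = 3x^2 + 2x + 1.
Since x^(62) = 1, the order of x divides 62 < 124; not primitive.

No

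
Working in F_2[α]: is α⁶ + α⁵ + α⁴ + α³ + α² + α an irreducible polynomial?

No

Write P(α) = α⁶ + α⁵ + α⁴ + α³ + α² + α.
Check for roots in F_2: P(0) = 0 → root; P(1) = 0 → root.
P(0) = 0, so (α) divides P(α); P is reducible.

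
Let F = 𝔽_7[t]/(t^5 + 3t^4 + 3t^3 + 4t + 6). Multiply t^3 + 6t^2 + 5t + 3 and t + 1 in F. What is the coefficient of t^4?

Multiply in 𝔽_7[t]: (t^3 + 6t^2 + 5t + 3)·(t + 1) = t^4 + 4t^2 + t + 3.
Reduced: t^4 + 4t^2 + t + 3.

1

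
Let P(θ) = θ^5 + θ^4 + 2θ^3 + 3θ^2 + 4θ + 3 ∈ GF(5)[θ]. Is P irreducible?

Check for roots in GF(5): P(0) = 3; P(1) = 4; P(2) = 2; P(3) = 0 → root; P(4) = 0 → root.
P(3) = 0, so (θ − 3) divides P(θ); P is reducible.

No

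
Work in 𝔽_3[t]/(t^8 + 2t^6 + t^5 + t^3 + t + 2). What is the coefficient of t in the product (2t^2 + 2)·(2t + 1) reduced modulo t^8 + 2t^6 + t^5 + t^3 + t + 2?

1

Multiply in 𝔽_3[t]: (2t^2 + 2)·(2t + 1) = t^3 + 2t^2 + t + 2.
Reduced: t^3 + 2t^2 + t + 2.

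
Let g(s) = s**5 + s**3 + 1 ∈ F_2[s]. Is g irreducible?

Check for roots in F_2: g(0) = 1; g(1) = 1.
No roots, so no linear factors.
Monic irreducibles of degree 2 over GF(2): s**2 + s + 1.
None of them divide g (all give nonzero remainder).
No irreducible factor of degree ≤ 2 exists, so g is irreducible over GF(2).

Yes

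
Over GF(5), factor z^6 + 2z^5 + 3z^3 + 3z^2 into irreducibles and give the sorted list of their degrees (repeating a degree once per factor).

Write g(z) = z^6 + 2z^5 + 3z^3 + 3z^2.
Roots in GF(5): g(0) = 0 → root; g(1) = 4; g(2) = 4; g(3) = 3; g(4) = 4.
Linear factors from roots: (z).
Complete factorization: g(z) = (z)^2·(z^4 + 2z^3 + 3z + 3).
Factor degrees with multiplicity: 1 + 1 + 4 = 6.

1, 1, 4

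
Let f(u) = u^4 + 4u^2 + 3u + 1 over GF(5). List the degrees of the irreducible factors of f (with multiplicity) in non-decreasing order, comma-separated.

Roots in GF(5): f(0) = 1; f(1) = 4; f(2) = 4; f(3) = 2; f(4) = 3.
Complete factorization: f(u) = (u^4 + 4u^2 + 3u + 1).
Factor degrees with multiplicity: 4 = 4.

4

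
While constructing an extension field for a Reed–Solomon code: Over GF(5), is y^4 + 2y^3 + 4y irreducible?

No

Write h(y) = y^4 + 2y^3 + 4y.
Check for roots in GF(5): h(0) = 0 → root; h(1) = 2; h(2) = 0 → root; h(3) = 2; h(4) = 0 → root.
h(0) = 0, so (y) divides h(y); h is reducible.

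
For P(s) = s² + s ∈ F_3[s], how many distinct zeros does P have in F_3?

2

Evaluate at each of the 3 elements of F_3:
P(0) = 0 → root; P(1) = 2; P(2) = 0 → root.
Roots: {0, 2}.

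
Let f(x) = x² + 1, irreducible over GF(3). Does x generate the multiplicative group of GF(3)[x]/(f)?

|GF(3^2)^×| = 3^2 − 1 = 8. Prime factorization: 8 = 2^3.
f is primitive ⇔ x has order 8 in GF(3)[x]/(f), i.e. x^(8/q) ≠ 1 for each prime q | 8.
x^(4) mod f = 1
Since x^(4) = 1, the order of x divides 4 < 8; not primitive.

No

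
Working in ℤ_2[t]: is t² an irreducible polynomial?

No

Write m(t) = t².
Check for roots in ℤ_2: m(0) = 0 → root; m(1) = 1.
m(0) = 0, so (t) divides m(t); m is reducible.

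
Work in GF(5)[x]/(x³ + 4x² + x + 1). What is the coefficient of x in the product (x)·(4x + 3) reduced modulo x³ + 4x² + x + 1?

3

Multiply in GF(5)[x]: (x)·(4x + 3) = 4x² + 3x.
Reduced: 4x² + 3x.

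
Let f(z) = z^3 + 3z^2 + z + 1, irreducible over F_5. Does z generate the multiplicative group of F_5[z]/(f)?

No

|GF(5^3)^×| = 5^3 − 1 = 124. Prime factorization: 124 = 2^2·31.
f is primitive ⇔ z has order 124 in GF(5)[z]/(f), i.e. z^(124/q) ≠ 1 for each prime q | 124.
z^(62) mod f = 1
z^(4) mod f = 3z^2 + 2z + 3.
Since z^(62) = 1, the order of z divides 62 < 124; not primitive.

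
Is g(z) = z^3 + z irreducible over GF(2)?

Check for roots in GF(2): g(0) = 0 → root; g(1) = 0 → root.
g(0) = 0, so (z) divides g(z); g is reducible.

No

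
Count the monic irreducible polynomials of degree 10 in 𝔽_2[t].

x^(2^10) − x is the product of all monic irreducibles of degree dividing 10; Möbius inversion gives N = (1/10) Σ μ(10/d)·2^d.
Divisors of 10: 1, 2, 5, 10; μ(10/d) for each: 1, -1, -1, 1.
Σ = 2^1 − 2^2 − 2^5 + 2^10 = 990.
N = 990/10 = 99.

99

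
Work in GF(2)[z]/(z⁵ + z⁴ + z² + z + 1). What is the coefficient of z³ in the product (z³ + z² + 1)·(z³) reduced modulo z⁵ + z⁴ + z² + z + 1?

0

Multiply in GF(2)[z]: (z³ + z² + 1)·(z³) = z⁶ + z⁵ + z³.
Reduce using z⁵ ≡ z⁴ + z² + z + 1 (mod z⁵ + z⁴ + z² + z + 1).
Reduced: z² + z.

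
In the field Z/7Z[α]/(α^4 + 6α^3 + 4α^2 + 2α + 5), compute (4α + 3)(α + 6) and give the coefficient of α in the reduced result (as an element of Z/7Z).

6

Multiply in Z/7Z[α]: (4α + 3)·(α + 6) = 4α^2 + 6α + 4.
Reduced: 4α^2 + 6α + 4.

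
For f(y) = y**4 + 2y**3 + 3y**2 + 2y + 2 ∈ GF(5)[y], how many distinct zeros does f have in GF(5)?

Evaluate at each of the 5 elements of GF(5):
f(0) = 2; f(1) = 0 → root; f(2) = 0 → root; f(3) = 0 → root; f(4) = 2.
Roots: {1, 2, 3}.

3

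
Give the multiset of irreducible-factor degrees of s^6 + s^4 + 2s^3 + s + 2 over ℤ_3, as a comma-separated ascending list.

Write g(s) = s^6 + s^4 + 2s^3 + s + 2.
Roots in ℤ_3: g(0) = 2; g(1) = 1; g(2) = 1.
Complete factorization: g(s) = (s^6 + s^4 + 2s^3 + s + 2).
Factor degrees with multiplicity: 6 = 6.

6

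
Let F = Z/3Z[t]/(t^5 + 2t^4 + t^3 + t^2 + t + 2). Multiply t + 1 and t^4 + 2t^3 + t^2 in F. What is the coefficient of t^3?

Multiply in Z/3Z[t]: (t + 1)·(t^4 + 2t^3 + t^2) = t^5 + t^2.
Reduce using t^5 ≡ t^4 + 2t^3 + 2t^2 + 2t + 1 (mod t^5 + 2t^4 + t^3 + t^2 + t + 2).
Reduced: t^4 + 2t^3 + 2t + 1.

2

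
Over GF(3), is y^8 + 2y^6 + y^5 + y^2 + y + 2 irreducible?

Write h(y) = y^8 + 2y^6 + y^5 + y^2 + y + 2.
Check for roots in GF(3): h(0) = 2; h(1) = 2; h(2) = 1.
No roots, so no linear factors.
Monic irreducibles of degree 2 over GF(3): y^2 + 1, y^2 + y + 2, y^2 + 2y + 2.
None of them divide h (all give nonzero remainder).
Degree-3 irreducible divisors: test the 8 monic irreducibles of degree 3 over GF(3).
None of them divide h (all give nonzero remainder).
Degree-4 irreducible divisors: test the 18 monic irreducibles of degree 4 over GF(3).
None of them divide h (all give nonzero remainder).
No irreducible factor of degree ≤ 4 exists, so h is irreducible over GF(3).

Yes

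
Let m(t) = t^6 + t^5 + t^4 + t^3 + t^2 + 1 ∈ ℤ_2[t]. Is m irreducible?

No

Check for roots in ℤ_2: m(0) = 1; m(1) = 0 → root.
m(1) = 0, so (t − 1) divides m(t); m is reducible.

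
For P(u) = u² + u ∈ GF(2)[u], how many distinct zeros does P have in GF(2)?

2

Evaluate at each of the 2 elements of GF(2):
P(0) = 0 → root; P(1) = 0 → root.
Roots: {0, 1}.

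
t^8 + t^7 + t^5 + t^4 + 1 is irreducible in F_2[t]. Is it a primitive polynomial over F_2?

No

Write f(t) = t^8 + t^7 + t^5 + t^4 + 1.
|GF(2^8)^×| = 2^8 − 1 = 255. Prime factorization: 255 = 3·5·17.
f is primitive ⇔ t has order 255 in GF(2)[t]/(f), i.e. t^(255/q) ≠ 1 for each prime q | 255.
t^(85) mod f = t^7 + t^6 + t^3 + t^2 + 1.
t^(51) mod f = 1
t^(15) mod f = t^5 + t^4 + t + 1.
Since t^(51) = 1, the order of t divides 51 < 255; not primitive.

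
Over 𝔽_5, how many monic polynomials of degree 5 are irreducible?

624

The number of monic irreducibles of degree 5 over GF(5) is (1/5)·Σ_{d∣5} μ(5/d) 5^d.
Divisors of 5: 1, 5; μ(5/d) for each: -1, 1.
Σ = − 5^1 + 5^5 = 3120.
N = 3120/5 = 624.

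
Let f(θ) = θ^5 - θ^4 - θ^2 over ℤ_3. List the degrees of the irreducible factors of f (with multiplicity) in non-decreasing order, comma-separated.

Roots in ℤ_3: f(0) = 0 → root; f(1) = 2; f(2) = 0 → root.
Linear factors from roots: (θ), (θ + 1).
Complete factorization: f(θ) = (θ + 1)·(θ)^2·(θ^2 + θ - 1).
Factor degrees with multiplicity: 1 + 1 + 1 + 2 = 5.

1, 1, 1, 2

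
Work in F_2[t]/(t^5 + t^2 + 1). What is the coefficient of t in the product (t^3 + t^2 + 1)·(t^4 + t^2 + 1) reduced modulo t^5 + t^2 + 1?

1

Multiply in F_2[t]: (t^3 + t^2 + 1)·(t^4 + t^2 + 1) = t^7 + t^6 + t^5 + t^3 + 1.
Reduce using t^5 ≡ t^2 + 1 (mod t^5 + t^2 + 1).
Reduced: t^4 + t.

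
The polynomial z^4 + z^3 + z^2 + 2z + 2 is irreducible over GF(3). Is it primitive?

Yes

Write f(z) = z^4 + z^3 + z^2 + 2z + 2.
|GF(3^4)^×| = 3^4 − 1 = 80. Prime factorization: 80 = 2^4·5.
f is primitive ⇔ z has order 80 in GF(3)[z]/(f), i.e. z^(80/q) ≠ 1 for each prime q | 80.
z^(40) mod f = 2.
z^(16) mod f = 2z^3 + 1.
None equal 1, so z has full order 80; f is primitive.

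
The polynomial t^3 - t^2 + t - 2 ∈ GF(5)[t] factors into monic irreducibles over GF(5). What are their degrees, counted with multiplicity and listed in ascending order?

1, 2

Write f(t) = t^3 - t^2 + t - 2.
Roots in GF(5): f(0) = 3; f(1) = 4; f(2) = 4; f(3) = 4; f(4) = 0 → root.
Linear factors from roots: (t + 1).
Complete factorization: f(t) = (t + 1)·(t^2 - 2t - 2).
Factor degrees with multiplicity: 1 + 2 = 3.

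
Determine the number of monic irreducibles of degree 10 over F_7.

By the necklace-counting formula, N_7(10) = (1/10) Σ_{d|10} μ(10/d)·7^d.
Divisors of 10: 1, 2, 5, 10; μ(10/d) for each: 1, -1, -1, 1.
Σ = 7^1 − 7^2 − 7^5 + 7^10 = 282458400.
N = 282458400/10 = 28245840.

28245840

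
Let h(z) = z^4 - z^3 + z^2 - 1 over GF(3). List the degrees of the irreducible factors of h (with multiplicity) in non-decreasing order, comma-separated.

Roots in GF(3): h(0) = 2; h(1) = 0 → root; h(2) = 2.
Linear factors from roots: (z - 1).
Complete factorization: h(z) = (z - 1)^2·(z^2 + z - 1).
Factor degrees with multiplicity: 1 + 1 + 2 = 4.

1, 1, 2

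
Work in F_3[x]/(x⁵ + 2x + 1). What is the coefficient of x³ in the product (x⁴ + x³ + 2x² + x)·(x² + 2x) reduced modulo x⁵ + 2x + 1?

Multiply in F_3[x]: (x⁴ + x³ + 2x² + x)·(x² + 2x) = x⁶ + x⁴ + 2x³ + 2x².
Reduce using x⁵ ≡ x + 2 (mod x⁵ + 2x + 1).
Reduced: x⁴ + 2x³ + 2x.

2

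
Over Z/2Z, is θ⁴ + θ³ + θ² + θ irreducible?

No

Write f(θ) = θ⁴ + θ³ + θ² + θ.
Check for roots in Z/2Z: f(0) = 0 → root; f(1) = 0 → root.
f(0) = 0, so (θ) divides f(θ); f is reducible.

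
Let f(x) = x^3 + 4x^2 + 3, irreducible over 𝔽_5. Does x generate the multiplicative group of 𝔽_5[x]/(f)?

Yes

|GF(5^3)^×| = 5^3 − 1 = 124. Prime factorization: 124 = 2^2·31.
f is primitive ⇔ x has order 124 in GF(5)[x]/(f), i.e. x^(124/q) ≠ 1 for each prime q | 124.
x^(62) mod f = 4.
x^(4) mod f = x^2 + 2x + 2.
None equal 1, so x has full order 124; f is primitive.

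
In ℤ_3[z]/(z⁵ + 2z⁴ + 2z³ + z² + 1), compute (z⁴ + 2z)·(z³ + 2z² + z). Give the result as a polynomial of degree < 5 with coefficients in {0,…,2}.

Multiply in ℤ_3[z]: (z⁴ + 2z)·(z³ + 2z² + z) = z⁷ + 2z⁶ + z⁵ + 2z⁴ + z³ + 2z².
Reduce using z⁵ ≡ z⁴ + z³ + 2z² + 2 (mod z⁵ + 2z⁴ + 2z³ + z² + 1).
Reduced: 2z² + 1.

2z^2 + 1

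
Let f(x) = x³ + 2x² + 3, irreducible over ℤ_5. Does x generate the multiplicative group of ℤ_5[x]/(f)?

Yes

|GF(5^3)^×| = 5^3 − 1 = 124. Prime factorization: 124 = 2^2·31.
f is primitive ⇔ x has order 124 in GF(5)[x]/(f), i.e. x^(124/q) ≠ 1 for each prime q | 124.
x^(62) mod f = 4.
x^(4) mod f = 4x² + 2x + 1.
None equal 1, so x has full order 124; f is primitive.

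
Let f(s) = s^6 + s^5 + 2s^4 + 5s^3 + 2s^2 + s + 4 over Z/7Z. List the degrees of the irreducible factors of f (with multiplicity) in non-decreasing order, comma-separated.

Linear factors from roots: (s + 5), (s + 3).
Complete factorization: f(s) = (s + 3)·(s + 5)·(s^2 + s + 6)·(s^2 + 6s + 3).
Factor degrees with multiplicity: 1 + 1 + 2 + 2 = 6.

1, 1, 2, 2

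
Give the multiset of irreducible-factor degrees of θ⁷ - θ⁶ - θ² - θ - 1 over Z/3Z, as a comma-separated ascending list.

1, 1, 2, 3

Write g(θ) = θ⁷ - θ⁶ - θ² - θ - 1.
Roots in Z/3Z: g(0) = 2; g(1) = 0 → root; g(2) = 0 → root.
Linear factors from roots: (θ - 1), (θ + 1).
Complete factorization: g(θ) = (θ + 1)·(θ - 1)·(θ² + θ - 1)·(θ³ + θ² + θ - 1).
Factor degrees with multiplicity: 1 + 1 + 2 + 3 = 7.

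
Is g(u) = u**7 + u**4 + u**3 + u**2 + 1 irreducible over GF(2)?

Yes

Check for roots in GF(2): g(0) = 1; g(1) = 1.
No roots, so no linear factors.
Monic irreducibles of degree 2 over GF(2): u**2 + u + 1.
None of them divide g (all give nonzero remainder).
Monic irreducibles of degree 3 over GF(2): u**3 + u + 1, u**3 + u**2 + 1.
None of them divide g (all give nonzero remainder).
No irreducible factor of degree ≤ 3 exists, so g is irreducible over GF(2).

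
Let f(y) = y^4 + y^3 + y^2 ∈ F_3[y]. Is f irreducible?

No

Check for roots in F_3: f(0) = 0 → root; f(1) = 0 → root; f(2) = 1.
f(0) = 0, so (y) divides f(y); f is reducible.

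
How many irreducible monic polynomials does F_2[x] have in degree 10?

99

Gauss's count: N_{2}(10) = (1/10) Σ_{d|10} μ(10/d)·2^d.
Divisors of 10: 1, 2, 5, 10; μ(10/d) for each: 1, -1, -1, 1.
Σ = 2^1 − 2^2 − 2^5 + 2^10 = 990.
N = 990/10 = 99.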